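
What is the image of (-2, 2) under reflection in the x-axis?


Reflection across x-axis: (x, y) -> (x, -y)
(-2, 2) -> (-2, -2)

(-2, -2)


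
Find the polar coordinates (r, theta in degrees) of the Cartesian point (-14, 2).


r = sqrt((-14)^2 + 2^2) = 14.1421
theta = atan2(2, -14) = 171.8699 degrees

r = 14.1421, theta = 171.8699 degrees


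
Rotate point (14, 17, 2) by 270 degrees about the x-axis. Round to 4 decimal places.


x' = 14
y' = 17*cos(270) - 2*sin(270) = 2
z' = 17*sin(270) + 2*cos(270) = -17

(14, 2, -17)


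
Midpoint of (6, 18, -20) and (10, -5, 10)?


Midpoint = ((6+10)/2, (18+-5)/2, (-20+10)/2) = (8, 6.5, -5)

(8, 6.5, -5)


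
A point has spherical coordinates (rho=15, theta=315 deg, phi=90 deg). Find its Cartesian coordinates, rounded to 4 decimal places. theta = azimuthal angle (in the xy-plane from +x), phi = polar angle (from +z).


x = 15 * sin(90) * cos(315) = 10.6066
y = 15 * sin(90) * sin(315) = -10.6066
z = 15 * cos(90) = 0

(10.6066, -10.6066, 0)


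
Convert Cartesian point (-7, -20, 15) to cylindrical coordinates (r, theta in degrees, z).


r = sqrt((-7)^2 + (-20)^2) = 21.1896
theta = atan2(-20, -7) = 250.71 deg
z = 15

r = 21.1896, theta = 250.71 deg, z = 15


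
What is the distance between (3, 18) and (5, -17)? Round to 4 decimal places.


d = sqrt((5-3)^2 + (-17-18)^2) = 35.0571

35.0571


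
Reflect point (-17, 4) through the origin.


Reflection through origin: (x, y) -> (-x, -y)
(-17, 4) -> (17, -4)

(17, -4)


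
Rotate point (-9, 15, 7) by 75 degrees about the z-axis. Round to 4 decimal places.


x' = -9*cos(75) - 15*sin(75) = -16.8183
y' = -9*sin(75) + 15*cos(75) = -4.811
z' = 7

(-16.8183, -4.811, 7)


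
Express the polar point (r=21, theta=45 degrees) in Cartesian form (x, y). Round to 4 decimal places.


x = 21 * cos(45) = 14.8492
y = 21 * sin(45) = 14.8492

(14.8492, 14.8492)


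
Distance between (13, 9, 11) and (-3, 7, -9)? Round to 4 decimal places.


d = sqrt((-3-13)^2 + (7-9)^2 + (-9-11)^2) = 25.6905

25.6905


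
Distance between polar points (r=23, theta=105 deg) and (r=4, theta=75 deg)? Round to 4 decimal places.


d = sqrt(r1^2 + r2^2 - 2*r1*r2*cos(t2-t1))
d = sqrt(23^2 + 4^2 - 2*23*4*cos(75-105)) = 19.638

19.638


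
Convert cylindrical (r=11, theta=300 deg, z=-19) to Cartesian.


x = 11 * cos(300) = 5.5
y = 11 * sin(300) = -9.5263
z = -19

(5.5, -9.5263, -19)


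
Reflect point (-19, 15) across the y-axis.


Reflection across y-axis: (x, y) -> (-x, y)
(-19, 15) -> (19, 15)

(19, 15)


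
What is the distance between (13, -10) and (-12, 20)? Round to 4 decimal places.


d = sqrt((-12-13)^2 + (20--10)^2) = 39.0512

39.0512


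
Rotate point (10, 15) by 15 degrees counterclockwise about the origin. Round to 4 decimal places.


x' = 10*cos(15) - 15*sin(15) = 5.777
y' = 10*sin(15) + 15*cos(15) = 17.0771

(5.777, 17.0771)


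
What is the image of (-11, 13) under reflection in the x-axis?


Reflection across x-axis: (x, y) -> (x, -y)
(-11, 13) -> (-11, -13)

(-11, -13)


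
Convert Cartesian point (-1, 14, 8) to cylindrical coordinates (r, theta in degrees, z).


r = sqrt((-1)^2 + 14^2) = 14.0357
theta = atan2(14, -1) = 94.0856 deg
z = 8

r = 14.0357, theta = 94.0856 deg, z = 8


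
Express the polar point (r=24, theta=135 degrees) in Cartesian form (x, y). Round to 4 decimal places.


x = 24 * cos(135) = -16.9706
y = 24 * sin(135) = 16.9706

(-16.9706, 16.9706)


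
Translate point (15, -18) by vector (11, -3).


Translation: (x+dx, y+dy) = (15+11, -18+-3) = (26, -21)

(26, -21)


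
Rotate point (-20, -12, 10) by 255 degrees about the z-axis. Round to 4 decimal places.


x' = -20*cos(255) - -12*sin(255) = -6.4147
y' = -20*sin(255) + -12*cos(255) = 22.4243
z' = 10

(-6.4147, 22.4243, 10)


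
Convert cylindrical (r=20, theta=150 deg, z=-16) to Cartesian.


x = 20 * cos(150) = -17.3205
y = 20 * sin(150) = 10
z = -16

(-17.3205, 10, -16)


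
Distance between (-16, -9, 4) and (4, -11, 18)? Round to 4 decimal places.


d = sqrt((4--16)^2 + (-11--9)^2 + (18-4)^2) = 24.4949

24.4949


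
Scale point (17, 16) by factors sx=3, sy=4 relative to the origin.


Scaling: (x*sx, y*sy) = (17*3, 16*4) = (51, 64)

(51, 64)


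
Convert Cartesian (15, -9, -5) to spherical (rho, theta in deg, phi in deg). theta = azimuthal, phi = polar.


rho = sqrt(15^2 + (-9)^2 + (-5)^2) = 18.1934
theta = atan2(-9, 15) = 329.0362 deg
phi = acos(-5/18.1934) = 105.9516 deg

rho = 18.1934, theta = 329.0362 deg, phi = 105.9516 deg


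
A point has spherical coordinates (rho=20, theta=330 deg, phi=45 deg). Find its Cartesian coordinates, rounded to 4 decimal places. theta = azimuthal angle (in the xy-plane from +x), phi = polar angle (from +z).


x = 20 * sin(45) * cos(330) = 12.2474
y = 20 * sin(45) * sin(330) = -7.0711
z = 20 * cos(45) = 14.1421

(12.2474, -7.0711, 14.1421)


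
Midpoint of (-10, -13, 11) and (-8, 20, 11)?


Midpoint = ((-10+-8)/2, (-13+20)/2, (11+11)/2) = (-9, 3.5, 11)

(-9, 3.5, 11)


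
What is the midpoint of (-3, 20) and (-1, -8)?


Midpoint = ((-3+-1)/2, (20+-8)/2) = (-2, 6)

(-2, 6)


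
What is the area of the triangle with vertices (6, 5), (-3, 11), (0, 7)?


Area = |x1(y2-y3) + x2(y3-y1) + x3(y1-y2)| / 2
= |6*(11-7) + -3*(7-5) + 0*(5-11)| / 2
= 9

9


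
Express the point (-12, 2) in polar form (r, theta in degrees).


r = sqrt((-12)^2 + 2^2) = 12.1655
theta = atan2(2, -12) = 170.5377 degrees

r = 12.1655, theta = 170.5377 degrees


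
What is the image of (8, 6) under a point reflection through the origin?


Reflection through origin: (x, y) -> (-x, -y)
(8, 6) -> (-8, -6)

(-8, -6)


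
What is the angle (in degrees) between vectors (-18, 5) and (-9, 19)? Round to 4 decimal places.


dot = -18*-9 + 5*19 = 257
|u| = 18.6815, |v| = 21.0238
cos(angle) = 0.6543
angle = 49.1297 degrees

49.1297 degrees


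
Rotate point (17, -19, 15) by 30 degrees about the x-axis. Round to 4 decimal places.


x' = 17
y' = -19*cos(30) - 15*sin(30) = -23.9545
z' = -19*sin(30) + 15*cos(30) = 3.4904

(17, -23.9545, 3.4904)


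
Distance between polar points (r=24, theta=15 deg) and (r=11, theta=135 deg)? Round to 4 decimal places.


d = sqrt(r1^2 + r2^2 - 2*r1*r2*cos(t2-t1))
d = sqrt(24^2 + 11^2 - 2*24*11*cos(135-15)) = 31

31


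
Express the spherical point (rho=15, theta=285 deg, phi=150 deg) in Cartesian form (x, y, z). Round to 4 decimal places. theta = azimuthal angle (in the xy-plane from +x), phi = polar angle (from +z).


x = 15 * sin(150) * cos(285) = 1.9411
y = 15 * sin(150) * sin(285) = -7.2444
z = 15 * cos(150) = -12.9904

(1.9411, -7.2444, -12.9904)


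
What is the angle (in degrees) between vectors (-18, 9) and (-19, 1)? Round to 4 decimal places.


dot = -18*-19 + 9*1 = 351
|u| = 20.1246, |v| = 19.0263
cos(angle) = 0.9167
angle = 23.5523 degrees

23.5523 degrees


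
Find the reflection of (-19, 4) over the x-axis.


Reflection across x-axis: (x, y) -> (x, -y)
(-19, 4) -> (-19, -4)

(-19, -4)


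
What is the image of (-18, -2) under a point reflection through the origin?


Reflection through origin: (x, y) -> (-x, -y)
(-18, -2) -> (18, 2)

(18, 2)


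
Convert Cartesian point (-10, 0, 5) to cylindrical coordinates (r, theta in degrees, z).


r = sqrt((-10)^2 + 0^2) = 10
theta = atan2(0, -10) = 180 deg
z = 5

r = 10, theta = 180 deg, z = 5


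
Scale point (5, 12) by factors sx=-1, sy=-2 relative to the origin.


Scaling: (x*sx, y*sy) = (5*-1, 12*-2) = (-5, -24)

(-5, -24)


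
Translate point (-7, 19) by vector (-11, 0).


Translation: (x+dx, y+dy) = (-7+-11, 19+0) = (-18, 19)

(-18, 19)


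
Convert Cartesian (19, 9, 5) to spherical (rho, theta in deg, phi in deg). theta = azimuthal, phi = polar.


rho = sqrt(19^2 + 9^2 + 5^2) = 21.6102
theta = atan2(9, 19) = 25.3462 deg
phi = acos(5/21.6102) = 76.6221 deg

rho = 21.6102, theta = 25.3462 deg, phi = 76.6221 deg


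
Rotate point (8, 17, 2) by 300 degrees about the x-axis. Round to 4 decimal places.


x' = 8
y' = 17*cos(300) - 2*sin(300) = 10.2321
z' = 17*sin(300) + 2*cos(300) = -13.7224

(8, 10.2321, -13.7224)


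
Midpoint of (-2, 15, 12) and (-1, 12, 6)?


Midpoint = ((-2+-1)/2, (15+12)/2, (12+6)/2) = (-1.5, 13.5, 9)

(-1.5, 13.5, 9)


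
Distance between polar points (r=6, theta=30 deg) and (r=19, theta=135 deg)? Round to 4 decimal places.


d = sqrt(r1^2 + r2^2 - 2*r1*r2*cos(t2-t1))
d = sqrt(6^2 + 19^2 - 2*6*19*cos(135-30)) = 21.3544

21.3544


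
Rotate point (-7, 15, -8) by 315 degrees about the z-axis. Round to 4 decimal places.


x' = -7*cos(315) - 15*sin(315) = 5.6569
y' = -7*sin(315) + 15*cos(315) = 15.5563
z' = -8

(5.6569, 15.5563, -8)


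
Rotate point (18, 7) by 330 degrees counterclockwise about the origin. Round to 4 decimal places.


x' = 18*cos(330) - 7*sin(330) = 19.0885
y' = 18*sin(330) + 7*cos(330) = -2.9378

(19.0885, -2.9378)


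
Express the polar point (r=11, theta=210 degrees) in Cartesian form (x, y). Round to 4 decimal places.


x = 11 * cos(210) = -9.5263
y = 11 * sin(210) = -5.5

(-9.5263, -5.5)


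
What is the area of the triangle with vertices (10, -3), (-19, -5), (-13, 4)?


Area = |x1(y2-y3) + x2(y3-y1) + x3(y1-y2)| / 2
= |10*(-5-4) + -19*(4--3) + -13*(-3--5)| / 2
= 124.5

124.5


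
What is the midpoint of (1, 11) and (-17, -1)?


Midpoint = ((1+-17)/2, (11+-1)/2) = (-8, 5)

(-8, 5)


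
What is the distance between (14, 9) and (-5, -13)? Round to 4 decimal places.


d = sqrt((-5-14)^2 + (-13-9)^2) = 29.0689

29.0689


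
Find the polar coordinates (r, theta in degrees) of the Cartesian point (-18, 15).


r = sqrt((-18)^2 + 15^2) = 23.4307
theta = atan2(15, -18) = 140.1944 degrees

r = 23.4307, theta = 140.1944 degrees


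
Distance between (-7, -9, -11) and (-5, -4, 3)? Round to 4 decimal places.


d = sqrt((-5--7)^2 + (-4--9)^2 + (3--11)^2) = 15

15


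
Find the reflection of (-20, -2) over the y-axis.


Reflection across y-axis: (x, y) -> (-x, y)
(-20, -2) -> (20, -2)

(20, -2)


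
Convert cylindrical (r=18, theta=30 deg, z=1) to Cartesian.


x = 18 * cos(30) = 15.5885
y = 18 * sin(30) = 9
z = 1

(15.5885, 9, 1)


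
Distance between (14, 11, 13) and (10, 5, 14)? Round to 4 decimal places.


d = sqrt((10-14)^2 + (5-11)^2 + (14-13)^2) = 7.2801

7.2801


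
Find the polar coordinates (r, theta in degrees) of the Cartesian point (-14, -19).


r = sqrt((-14)^2 + (-19)^2) = 23.6008
theta = atan2(-19, -14) = 233.6156 degrees

r = 23.6008, theta = 233.6156 degrees


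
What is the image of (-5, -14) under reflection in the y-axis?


Reflection across y-axis: (x, y) -> (-x, y)
(-5, -14) -> (5, -14)

(5, -14)


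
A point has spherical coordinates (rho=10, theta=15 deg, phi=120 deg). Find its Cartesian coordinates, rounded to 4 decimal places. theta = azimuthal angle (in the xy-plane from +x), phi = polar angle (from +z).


x = 10 * sin(120) * cos(15) = 8.3652
y = 10 * sin(120) * sin(15) = 2.2414
z = 10 * cos(120) = -5

(8.3652, 2.2414, -5)


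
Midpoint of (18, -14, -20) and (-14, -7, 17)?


Midpoint = ((18+-14)/2, (-14+-7)/2, (-20+17)/2) = (2, -10.5, -1.5)

(2, -10.5, -1.5)


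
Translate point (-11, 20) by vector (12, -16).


Translation: (x+dx, y+dy) = (-11+12, 20+-16) = (1, 4)

(1, 4)


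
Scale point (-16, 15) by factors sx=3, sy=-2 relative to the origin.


Scaling: (x*sx, y*sy) = (-16*3, 15*-2) = (-48, -30)

(-48, -30)


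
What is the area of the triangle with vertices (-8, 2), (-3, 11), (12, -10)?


Area = |x1(y2-y3) + x2(y3-y1) + x3(y1-y2)| / 2
= |-8*(11--10) + -3*(-10-2) + 12*(2-11)| / 2
= 120

120


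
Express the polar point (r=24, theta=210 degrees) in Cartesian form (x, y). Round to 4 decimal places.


x = 24 * cos(210) = -20.7846
y = 24 * sin(210) = -12

(-20.7846, -12)


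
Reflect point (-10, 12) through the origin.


Reflection through origin: (x, y) -> (-x, -y)
(-10, 12) -> (10, -12)

(10, -12)


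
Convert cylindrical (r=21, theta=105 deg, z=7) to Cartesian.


x = 21 * cos(105) = -5.4352
y = 21 * sin(105) = 20.2844
z = 7

(-5.4352, 20.2844, 7)


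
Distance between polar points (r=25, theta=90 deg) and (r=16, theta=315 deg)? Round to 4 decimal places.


d = sqrt(r1^2 + r2^2 - 2*r1*r2*cos(t2-t1))
d = sqrt(25^2 + 16^2 - 2*25*16*cos(315-90)) = 38.0353

38.0353


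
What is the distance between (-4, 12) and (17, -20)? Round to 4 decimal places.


d = sqrt((17--4)^2 + (-20-12)^2) = 38.2753

38.2753


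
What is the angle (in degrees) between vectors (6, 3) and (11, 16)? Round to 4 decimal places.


dot = 6*11 + 3*16 = 114
|u| = 6.7082, |v| = 19.4165
cos(angle) = 0.8752
angle = 28.9264 degrees

28.9264 degrees


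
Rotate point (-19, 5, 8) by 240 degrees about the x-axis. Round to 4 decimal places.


x' = -19
y' = 5*cos(240) - 8*sin(240) = 4.4282
z' = 5*sin(240) + 8*cos(240) = -8.3301

(-19, 4.4282, -8.3301)


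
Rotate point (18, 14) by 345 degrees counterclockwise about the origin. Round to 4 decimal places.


x' = 18*cos(345) - 14*sin(345) = 21.0101
y' = 18*sin(345) + 14*cos(345) = 8.8642

(21.0101, 8.8642)


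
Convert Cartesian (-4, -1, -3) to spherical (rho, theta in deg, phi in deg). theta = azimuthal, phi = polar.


rho = sqrt((-4)^2 + (-1)^2 + (-3)^2) = 5.099
theta = atan2(-1, -4) = 194.0362 deg
phi = acos(-3/5.099) = 126.0399 deg

rho = 5.099, theta = 194.0362 deg, phi = 126.0399 deg


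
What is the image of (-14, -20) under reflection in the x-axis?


Reflection across x-axis: (x, y) -> (x, -y)
(-14, -20) -> (-14, 20)

(-14, 20)


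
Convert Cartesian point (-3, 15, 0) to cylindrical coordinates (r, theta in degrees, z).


r = sqrt((-3)^2 + 15^2) = 15.2971
theta = atan2(15, -3) = 101.3099 deg
z = 0

r = 15.2971, theta = 101.3099 deg, z = 0


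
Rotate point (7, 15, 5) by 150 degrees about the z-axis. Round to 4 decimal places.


x' = 7*cos(150) - 15*sin(150) = -13.5622
y' = 7*sin(150) + 15*cos(150) = -9.4904
z' = 5

(-13.5622, -9.4904, 5)


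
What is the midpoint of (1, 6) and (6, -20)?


Midpoint = ((1+6)/2, (6+-20)/2) = (3.5, -7)

(3.5, -7)


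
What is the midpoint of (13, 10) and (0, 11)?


Midpoint = ((13+0)/2, (10+11)/2) = (6.5, 10.5)

(6.5, 10.5)


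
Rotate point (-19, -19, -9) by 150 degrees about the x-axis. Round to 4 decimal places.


x' = -19
y' = -19*cos(150) - -9*sin(150) = 20.9545
z' = -19*sin(150) + -9*cos(150) = -1.7058

(-19, 20.9545, -1.7058)


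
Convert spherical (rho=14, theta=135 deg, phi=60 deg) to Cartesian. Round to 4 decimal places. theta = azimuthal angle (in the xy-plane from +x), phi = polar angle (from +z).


x = 14 * sin(60) * cos(135) = -8.5732
y = 14 * sin(60) * sin(135) = 8.5732
z = 14 * cos(60) = 7

(-8.5732, 8.5732, 7)


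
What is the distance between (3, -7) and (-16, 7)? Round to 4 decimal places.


d = sqrt((-16-3)^2 + (7--7)^2) = 23.6008

23.6008


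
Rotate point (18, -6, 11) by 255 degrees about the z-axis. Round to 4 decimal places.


x' = 18*cos(255) - -6*sin(255) = -10.4543
y' = 18*sin(255) + -6*cos(255) = -15.8338
z' = 11

(-10.4543, -15.8338, 11)


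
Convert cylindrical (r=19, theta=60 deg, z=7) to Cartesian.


x = 19 * cos(60) = 9.5
y = 19 * sin(60) = 16.4545
z = 7

(9.5, 16.4545, 7)


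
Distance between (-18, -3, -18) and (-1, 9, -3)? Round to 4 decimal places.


d = sqrt((-1--18)^2 + (9--3)^2 + (-3--18)^2) = 25.6515

25.6515


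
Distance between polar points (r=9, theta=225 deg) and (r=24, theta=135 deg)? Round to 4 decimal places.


d = sqrt(r1^2 + r2^2 - 2*r1*r2*cos(t2-t1))
d = sqrt(9^2 + 24^2 - 2*9*24*cos(135-225)) = 25.632

25.632


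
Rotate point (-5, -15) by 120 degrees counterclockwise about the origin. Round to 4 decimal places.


x' = -5*cos(120) - -15*sin(120) = 15.4904
y' = -5*sin(120) + -15*cos(120) = 3.1699

(15.4904, 3.1699)


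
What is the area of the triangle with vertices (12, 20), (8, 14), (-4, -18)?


Area = |x1(y2-y3) + x2(y3-y1) + x3(y1-y2)| / 2
= |12*(14--18) + 8*(-18-20) + -4*(20-14)| / 2
= 28

28


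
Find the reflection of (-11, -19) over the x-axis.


Reflection across x-axis: (x, y) -> (x, -y)
(-11, -19) -> (-11, 19)

(-11, 19)


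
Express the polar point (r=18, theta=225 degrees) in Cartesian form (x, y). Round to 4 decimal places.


x = 18 * cos(225) = -12.7279
y = 18 * sin(225) = -12.7279

(-12.7279, -12.7279)


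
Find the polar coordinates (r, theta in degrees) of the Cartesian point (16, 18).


r = sqrt(16^2 + 18^2) = 24.0832
theta = atan2(18, 16) = 48.3665 degrees

r = 24.0832, theta = 48.3665 degrees


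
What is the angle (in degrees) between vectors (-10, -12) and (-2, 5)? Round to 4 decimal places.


dot = -10*-2 + -12*5 = -40
|u| = 15.6205, |v| = 5.3852
cos(angle) = -0.4755
angle = 118.393 degrees

118.393 degrees


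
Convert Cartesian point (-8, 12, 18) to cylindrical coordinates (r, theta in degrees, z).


r = sqrt((-8)^2 + 12^2) = 14.4222
theta = atan2(12, -8) = 123.6901 deg
z = 18

r = 14.4222, theta = 123.6901 deg, z = 18


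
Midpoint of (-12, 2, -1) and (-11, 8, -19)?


Midpoint = ((-12+-11)/2, (2+8)/2, (-1+-19)/2) = (-11.5, 5, -10)

(-11.5, 5, -10)


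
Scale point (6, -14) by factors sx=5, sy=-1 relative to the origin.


Scaling: (x*sx, y*sy) = (6*5, -14*-1) = (30, 14)

(30, 14)


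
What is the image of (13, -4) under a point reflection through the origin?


Reflection through origin: (x, y) -> (-x, -y)
(13, -4) -> (-13, 4)

(-13, 4)


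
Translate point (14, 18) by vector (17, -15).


Translation: (x+dx, y+dy) = (14+17, 18+-15) = (31, 3)

(31, 3)


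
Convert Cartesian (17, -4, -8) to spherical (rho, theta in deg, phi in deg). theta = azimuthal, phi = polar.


rho = sqrt(17^2 + (-4)^2 + (-8)^2) = 19.2094
theta = atan2(-4, 17) = 346.7595 deg
phi = acos(-8/19.2094) = 114.6115 deg

rho = 19.2094, theta = 346.7595 deg, phi = 114.6115 deg


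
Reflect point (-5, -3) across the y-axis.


Reflection across y-axis: (x, y) -> (-x, y)
(-5, -3) -> (5, -3)

(5, -3)


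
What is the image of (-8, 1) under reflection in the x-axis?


Reflection across x-axis: (x, y) -> (x, -y)
(-8, 1) -> (-8, -1)

(-8, -1)


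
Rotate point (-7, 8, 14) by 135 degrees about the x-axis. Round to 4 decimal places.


x' = -7
y' = 8*cos(135) - 14*sin(135) = -15.5563
z' = 8*sin(135) + 14*cos(135) = -4.2426

(-7, -15.5563, -4.2426)


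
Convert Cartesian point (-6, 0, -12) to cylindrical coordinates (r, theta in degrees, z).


r = sqrt((-6)^2 + 0^2) = 6
theta = atan2(0, -6) = 180 deg
z = -12

r = 6, theta = 180 deg, z = -12


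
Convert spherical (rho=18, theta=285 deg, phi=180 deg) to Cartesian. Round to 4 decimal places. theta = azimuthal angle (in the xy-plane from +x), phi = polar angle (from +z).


x = 18 * sin(180) * cos(285) = 0
y = 18 * sin(180) * sin(285) = 0
z = 18 * cos(180) = -18

(0, 0, -18)


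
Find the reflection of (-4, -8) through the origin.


Reflection through origin: (x, y) -> (-x, -y)
(-4, -8) -> (4, 8)

(4, 8)


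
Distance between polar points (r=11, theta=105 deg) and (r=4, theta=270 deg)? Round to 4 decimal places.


d = sqrt(r1^2 + r2^2 - 2*r1*r2*cos(t2-t1))
d = sqrt(11^2 + 4^2 - 2*11*4*cos(270-105)) = 14.8997

14.8997


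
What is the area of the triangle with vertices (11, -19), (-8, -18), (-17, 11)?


Area = |x1(y2-y3) + x2(y3-y1) + x3(y1-y2)| / 2
= |11*(-18-11) + -8*(11--19) + -17*(-19--18)| / 2
= 271

271


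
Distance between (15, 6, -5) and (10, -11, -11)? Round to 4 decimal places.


d = sqrt((10-15)^2 + (-11-6)^2 + (-11--5)^2) = 18.7083

18.7083


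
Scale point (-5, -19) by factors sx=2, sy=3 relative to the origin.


Scaling: (x*sx, y*sy) = (-5*2, -19*3) = (-10, -57)

(-10, -57)


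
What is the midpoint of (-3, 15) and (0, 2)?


Midpoint = ((-3+0)/2, (15+2)/2) = (-1.5, 8.5)

(-1.5, 8.5)


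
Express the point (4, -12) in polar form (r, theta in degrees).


r = sqrt(4^2 + (-12)^2) = 12.6491
theta = atan2(-12, 4) = 288.4349 degrees

r = 12.6491, theta = 288.4349 degrees


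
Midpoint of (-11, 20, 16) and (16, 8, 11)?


Midpoint = ((-11+16)/2, (20+8)/2, (16+11)/2) = (2.5, 14, 13.5)

(2.5, 14, 13.5)


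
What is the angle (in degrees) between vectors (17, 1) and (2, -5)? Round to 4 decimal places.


dot = 17*2 + 1*-5 = 29
|u| = 17.0294, |v| = 5.3852
cos(angle) = 0.3162
angle = 71.5651 degrees

71.5651 degrees


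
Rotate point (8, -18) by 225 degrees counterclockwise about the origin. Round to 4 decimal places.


x' = 8*cos(225) - -18*sin(225) = -18.3848
y' = 8*sin(225) + -18*cos(225) = 7.0711

(-18.3848, 7.0711)


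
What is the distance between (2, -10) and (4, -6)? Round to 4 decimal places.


d = sqrt((4-2)^2 + (-6--10)^2) = 4.4721

4.4721


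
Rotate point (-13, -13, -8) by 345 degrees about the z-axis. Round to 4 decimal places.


x' = -13*cos(345) - -13*sin(345) = -15.9217
y' = -13*sin(345) + -13*cos(345) = -9.1924
z' = -8

(-15.9217, -9.1924, -8)


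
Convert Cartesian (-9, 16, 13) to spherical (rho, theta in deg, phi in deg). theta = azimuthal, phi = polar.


rho = sqrt((-9)^2 + 16^2 + 13^2) = 22.4944
theta = atan2(16, -9) = 119.3578 deg
phi = acos(13/22.4944) = 54.6956 deg

rho = 22.4944, theta = 119.3578 deg, phi = 54.6956 deg


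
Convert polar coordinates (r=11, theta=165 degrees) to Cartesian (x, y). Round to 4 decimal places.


x = 11 * cos(165) = -10.6252
y = 11 * sin(165) = 2.847

(-10.6252, 2.847)


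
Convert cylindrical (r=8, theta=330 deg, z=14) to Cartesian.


x = 8 * cos(330) = 6.9282
y = 8 * sin(330) = -4
z = 14

(6.9282, -4, 14)


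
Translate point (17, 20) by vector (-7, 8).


Translation: (x+dx, y+dy) = (17+-7, 20+8) = (10, 28)

(10, 28)


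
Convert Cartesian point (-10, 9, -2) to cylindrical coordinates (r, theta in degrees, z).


r = sqrt((-10)^2 + 9^2) = 13.4536
theta = atan2(9, -10) = 138.0128 deg
z = -2

r = 13.4536, theta = 138.0128 deg, z = -2


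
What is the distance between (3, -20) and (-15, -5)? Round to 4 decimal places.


d = sqrt((-15-3)^2 + (-5--20)^2) = 23.4307

23.4307


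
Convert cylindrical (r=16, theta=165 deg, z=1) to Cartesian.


x = 16 * cos(165) = -15.4548
y = 16 * sin(165) = 4.1411
z = 1

(-15.4548, 4.1411, 1)


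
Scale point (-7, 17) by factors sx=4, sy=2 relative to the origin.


Scaling: (x*sx, y*sy) = (-7*4, 17*2) = (-28, 34)

(-28, 34)


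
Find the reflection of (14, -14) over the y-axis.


Reflection across y-axis: (x, y) -> (-x, y)
(14, -14) -> (-14, -14)

(-14, -14)


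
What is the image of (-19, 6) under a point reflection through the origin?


Reflection through origin: (x, y) -> (-x, -y)
(-19, 6) -> (19, -6)

(19, -6)


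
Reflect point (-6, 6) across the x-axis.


Reflection across x-axis: (x, y) -> (x, -y)
(-6, 6) -> (-6, -6)

(-6, -6)


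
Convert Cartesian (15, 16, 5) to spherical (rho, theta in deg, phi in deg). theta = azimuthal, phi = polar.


rho = sqrt(15^2 + 16^2 + 5^2) = 22.4944
theta = atan2(16, 15) = 46.8476 deg
phi = acos(5/22.4944) = 77.1572 deg

rho = 22.4944, theta = 46.8476 deg, phi = 77.1572 deg


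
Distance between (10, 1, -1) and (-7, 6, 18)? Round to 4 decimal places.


d = sqrt((-7-10)^2 + (6-1)^2 + (18--1)^2) = 25.9808

25.9808


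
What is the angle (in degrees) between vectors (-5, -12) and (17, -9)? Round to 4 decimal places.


dot = -5*17 + -12*-9 = 23
|u| = 13, |v| = 19.2354
cos(angle) = 0.092
angle = 84.7226 degrees

84.7226 degrees


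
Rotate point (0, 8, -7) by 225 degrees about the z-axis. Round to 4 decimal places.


x' = 0*cos(225) - 8*sin(225) = 5.6569
y' = 0*sin(225) + 8*cos(225) = -5.6569
z' = -7

(5.6569, -5.6569, -7)


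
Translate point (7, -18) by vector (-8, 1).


Translation: (x+dx, y+dy) = (7+-8, -18+1) = (-1, -17)

(-1, -17)


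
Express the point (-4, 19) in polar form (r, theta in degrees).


r = sqrt((-4)^2 + 19^2) = 19.4165
theta = atan2(19, -4) = 101.8887 degrees

r = 19.4165, theta = 101.8887 degrees


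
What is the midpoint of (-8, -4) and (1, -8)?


Midpoint = ((-8+1)/2, (-4+-8)/2) = (-3.5, -6)

(-3.5, -6)


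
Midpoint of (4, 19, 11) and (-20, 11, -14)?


Midpoint = ((4+-20)/2, (19+11)/2, (11+-14)/2) = (-8, 15, -1.5)

(-8, 15, -1.5)


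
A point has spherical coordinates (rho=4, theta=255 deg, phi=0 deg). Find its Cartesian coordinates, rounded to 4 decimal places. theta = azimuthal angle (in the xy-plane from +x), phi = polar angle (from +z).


x = 4 * sin(0) * cos(255) = 0
y = 4 * sin(0) * sin(255) = 0
z = 4 * cos(0) = 4

(0, 0, 4)


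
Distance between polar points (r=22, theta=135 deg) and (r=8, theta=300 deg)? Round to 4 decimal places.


d = sqrt(r1^2 + r2^2 - 2*r1*r2*cos(t2-t1))
d = sqrt(22^2 + 8^2 - 2*22*8*cos(300-135)) = 29.7994

29.7994


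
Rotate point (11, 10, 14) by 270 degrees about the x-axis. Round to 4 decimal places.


x' = 11
y' = 10*cos(270) - 14*sin(270) = 14
z' = 10*sin(270) + 14*cos(270) = -10

(11, 14, -10)


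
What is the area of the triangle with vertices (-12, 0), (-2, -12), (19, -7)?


Area = |x1(y2-y3) + x2(y3-y1) + x3(y1-y2)| / 2
= |-12*(-12--7) + -2*(-7-0) + 19*(0--12)| / 2
= 151

151


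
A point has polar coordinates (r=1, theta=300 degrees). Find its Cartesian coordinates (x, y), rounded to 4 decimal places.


x = 1 * cos(300) = 0.5
y = 1 * sin(300) = -0.866

(0.5, -0.866)


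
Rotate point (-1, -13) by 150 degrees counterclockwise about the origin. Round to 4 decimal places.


x' = -1*cos(150) - -13*sin(150) = 7.366
y' = -1*sin(150) + -13*cos(150) = 10.7583

(7.366, 10.7583)


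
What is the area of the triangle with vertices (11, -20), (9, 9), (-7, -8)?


Area = |x1(y2-y3) + x2(y3-y1) + x3(y1-y2)| / 2
= |11*(9--8) + 9*(-8--20) + -7*(-20-9)| / 2
= 249

249


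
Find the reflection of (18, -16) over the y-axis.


Reflection across y-axis: (x, y) -> (-x, y)
(18, -16) -> (-18, -16)

(-18, -16)


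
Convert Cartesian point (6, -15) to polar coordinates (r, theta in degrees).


r = sqrt(6^2 + (-15)^2) = 16.1555
theta = atan2(-15, 6) = 291.8014 degrees

r = 16.1555, theta = 291.8014 degrees


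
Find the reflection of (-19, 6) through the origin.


Reflection through origin: (x, y) -> (-x, -y)
(-19, 6) -> (19, -6)

(19, -6)


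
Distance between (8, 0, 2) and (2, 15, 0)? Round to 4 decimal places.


d = sqrt((2-8)^2 + (15-0)^2 + (0-2)^2) = 16.2788

16.2788


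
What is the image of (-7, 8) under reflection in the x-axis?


Reflection across x-axis: (x, y) -> (x, -y)
(-7, 8) -> (-7, -8)

(-7, -8)


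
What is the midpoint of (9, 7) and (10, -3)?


Midpoint = ((9+10)/2, (7+-3)/2) = (9.5, 2)

(9.5, 2)


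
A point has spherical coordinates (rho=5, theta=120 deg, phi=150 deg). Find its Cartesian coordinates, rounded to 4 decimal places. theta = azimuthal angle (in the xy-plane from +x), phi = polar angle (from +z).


x = 5 * sin(150) * cos(120) = -1.25
y = 5 * sin(150) * sin(120) = 2.1651
z = 5 * cos(150) = -4.3301

(-1.25, 2.1651, -4.3301)


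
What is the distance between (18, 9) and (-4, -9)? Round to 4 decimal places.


d = sqrt((-4-18)^2 + (-9-9)^2) = 28.4253

28.4253


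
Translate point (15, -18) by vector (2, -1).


Translation: (x+dx, y+dy) = (15+2, -18+-1) = (17, -19)

(17, -19)


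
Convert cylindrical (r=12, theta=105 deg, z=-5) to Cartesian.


x = 12 * cos(105) = -3.1058
y = 12 * sin(105) = 11.5911
z = -5

(-3.1058, 11.5911, -5)


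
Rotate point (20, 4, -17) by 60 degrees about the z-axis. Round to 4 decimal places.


x' = 20*cos(60) - 4*sin(60) = 6.5359
y' = 20*sin(60) + 4*cos(60) = 19.3205
z' = -17

(6.5359, 19.3205, -17)


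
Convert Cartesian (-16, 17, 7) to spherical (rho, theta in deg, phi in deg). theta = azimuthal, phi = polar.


rho = sqrt((-16)^2 + 17^2 + 7^2) = 24.3721
theta = atan2(17, -16) = 133.2643 deg
phi = acos(7/24.3721) = 73.3088 deg

rho = 24.3721, theta = 133.2643 deg, phi = 73.3088 deg


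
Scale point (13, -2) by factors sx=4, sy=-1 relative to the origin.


Scaling: (x*sx, y*sy) = (13*4, -2*-1) = (52, 2)

(52, 2)


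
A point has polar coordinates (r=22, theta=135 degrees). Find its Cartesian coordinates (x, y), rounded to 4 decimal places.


x = 22 * cos(135) = -15.5563
y = 22 * sin(135) = 15.5563

(-15.5563, 15.5563)


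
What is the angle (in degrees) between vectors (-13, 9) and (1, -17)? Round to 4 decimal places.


dot = -13*1 + 9*-17 = -166
|u| = 15.8114, |v| = 17.0294
cos(angle) = -0.6165
angle = 128.0616 degrees

128.0616 degrees


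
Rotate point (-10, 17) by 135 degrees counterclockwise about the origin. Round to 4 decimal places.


x' = -10*cos(135) - 17*sin(135) = -4.9497
y' = -10*sin(135) + 17*cos(135) = -19.0919

(-4.9497, -19.0919)


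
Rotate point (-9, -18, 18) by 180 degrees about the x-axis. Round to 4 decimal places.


x' = -9
y' = -18*cos(180) - 18*sin(180) = 18
z' = -18*sin(180) + 18*cos(180) = -18

(-9, 18, -18)


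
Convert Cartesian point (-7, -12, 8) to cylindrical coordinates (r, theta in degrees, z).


r = sqrt((-7)^2 + (-12)^2) = 13.8924
theta = atan2(-12, -7) = 239.7436 deg
z = 8

r = 13.8924, theta = 239.7436 deg, z = 8


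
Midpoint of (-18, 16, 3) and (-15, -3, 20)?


Midpoint = ((-18+-15)/2, (16+-3)/2, (3+20)/2) = (-16.5, 6.5, 11.5)

(-16.5, 6.5, 11.5)


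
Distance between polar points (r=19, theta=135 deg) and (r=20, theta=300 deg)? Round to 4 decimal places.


d = sqrt(r1^2 + r2^2 - 2*r1*r2*cos(t2-t1))
d = sqrt(19^2 + 20^2 - 2*19*20*cos(300-135)) = 38.6666

38.6666


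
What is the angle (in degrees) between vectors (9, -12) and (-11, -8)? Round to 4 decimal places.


dot = 9*-11 + -12*-8 = -3
|u| = 15, |v| = 13.6015
cos(angle) = -0.0147
angle = 90.8425 degrees

90.8425 degrees


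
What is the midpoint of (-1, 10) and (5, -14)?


Midpoint = ((-1+5)/2, (10+-14)/2) = (2, -2)

(2, -2)


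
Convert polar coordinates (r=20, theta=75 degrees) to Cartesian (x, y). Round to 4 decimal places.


x = 20 * cos(75) = 5.1764
y = 20 * sin(75) = 19.3185

(5.1764, 19.3185)


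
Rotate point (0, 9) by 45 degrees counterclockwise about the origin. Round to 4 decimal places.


x' = 0*cos(45) - 9*sin(45) = -6.364
y' = 0*sin(45) + 9*cos(45) = 6.364

(-6.364, 6.364)


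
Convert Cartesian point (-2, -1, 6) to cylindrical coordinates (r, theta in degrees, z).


r = sqrt((-2)^2 + (-1)^2) = 2.2361
theta = atan2(-1, -2) = 206.5651 deg
z = 6

r = 2.2361, theta = 206.5651 deg, z = 6


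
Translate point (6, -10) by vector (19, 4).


Translation: (x+dx, y+dy) = (6+19, -10+4) = (25, -6)

(25, -6)


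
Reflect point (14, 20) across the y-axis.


Reflection across y-axis: (x, y) -> (-x, y)
(14, 20) -> (-14, 20)

(-14, 20)


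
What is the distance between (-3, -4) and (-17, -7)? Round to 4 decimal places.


d = sqrt((-17--3)^2 + (-7--4)^2) = 14.3178

14.3178


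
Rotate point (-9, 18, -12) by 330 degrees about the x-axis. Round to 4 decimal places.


x' = -9
y' = 18*cos(330) - -12*sin(330) = 9.5885
z' = 18*sin(330) + -12*cos(330) = -19.3923

(-9, 9.5885, -19.3923)


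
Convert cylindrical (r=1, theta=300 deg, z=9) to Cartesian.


x = 1 * cos(300) = 0.5
y = 1 * sin(300) = -0.866
z = 9

(0.5, -0.866, 9)


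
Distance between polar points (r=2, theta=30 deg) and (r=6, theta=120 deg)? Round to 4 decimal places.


d = sqrt(r1^2 + r2^2 - 2*r1*r2*cos(t2-t1))
d = sqrt(2^2 + 6^2 - 2*2*6*cos(120-30)) = 6.3246

6.3246


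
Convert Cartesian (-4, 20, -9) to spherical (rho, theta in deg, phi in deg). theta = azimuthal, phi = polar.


rho = sqrt((-4)^2 + 20^2 + (-9)^2) = 22.2935
theta = atan2(20, -4) = 101.3099 deg
phi = acos(-9/22.2935) = 113.81 deg

rho = 22.2935, theta = 101.3099 deg, phi = 113.81 deg


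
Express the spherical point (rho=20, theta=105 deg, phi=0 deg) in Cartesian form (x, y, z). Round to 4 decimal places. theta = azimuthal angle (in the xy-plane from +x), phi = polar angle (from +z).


x = 20 * sin(0) * cos(105) = 0
y = 20 * sin(0) * sin(105) = 0
z = 20 * cos(0) = 20

(0, 0, 20)


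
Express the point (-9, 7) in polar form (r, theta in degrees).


r = sqrt((-9)^2 + 7^2) = 11.4018
theta = atan2(7, -9) = 142.125 degrees

r = 11.4018, theta = 142.125 degrees


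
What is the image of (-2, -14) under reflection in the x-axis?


Reflection across x-axis: (x, y) -> (x, -y)
(-2, -14) -> (-2, 14)

(-2, 14)


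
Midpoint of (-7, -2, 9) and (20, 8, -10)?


Midpoint = ((-7+20)/2, (-2+8)/2, (9+-10)/2) = (6.5, 3, -0.5)

(6.5, 3, -0.5)


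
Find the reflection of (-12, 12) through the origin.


Reflection through origin: (x, y) -> (-x, -y)
(-12, 12) -> (12, -12)

(12, -12)


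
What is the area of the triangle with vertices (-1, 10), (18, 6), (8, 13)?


Area = |x1(y2-y3) + x2(y3-y1) + x3(y1-y2)| / 2
= |-1*(6-13) + 18*(13-10) + 8*(10-6)| / 2
= 46.5

46.5


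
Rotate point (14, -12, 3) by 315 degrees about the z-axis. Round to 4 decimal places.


x' = 14*cos(315) - -12*sin(315) = 1.4142
y' = 14*sin(315) + -12*cos(315) = -18.3848
z' = 3

(1.4142, -18.3848, 3)


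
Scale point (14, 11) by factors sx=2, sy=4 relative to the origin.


Scaling: (x*sx, y*sy) = (14*2, 11*4) = (28, 44)

(28, 44)


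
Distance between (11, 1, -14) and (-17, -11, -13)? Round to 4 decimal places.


d = sqrt((-17-11)^2 + (-11-1)^2 + (-13--14)^2) = 30.4795

30.4795


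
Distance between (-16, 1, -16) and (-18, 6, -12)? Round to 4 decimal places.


d = sqrt((-18--16)^2 + (6-1)^2 + (-12--16)^2) = 6.7082

6.7082


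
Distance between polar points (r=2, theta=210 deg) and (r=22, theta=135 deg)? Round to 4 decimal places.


d = sqrt(r1^2 + r2^2 - 2*r1*r2*cos(t2-t1))
d = sqrt(2^2 + 22^2 - 2*2*22*cos(135-210)) = 21.5691

21.5691


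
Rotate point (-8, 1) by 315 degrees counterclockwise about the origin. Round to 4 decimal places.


x' = -8*cos(315) - 1*sin(315) = -4.9497
y' = -8*sin(315) + 1*cos(315) = 6.364

(-4.9497, 6.364)


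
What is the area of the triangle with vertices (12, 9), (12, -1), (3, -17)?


Area = |x1(y2-y3) + x2(y3-y1) + x3(y1-y2)| / 2
= |12*(-1--17) + 12*(-17-9) + 3*(9--1)| / 2
= 45

45


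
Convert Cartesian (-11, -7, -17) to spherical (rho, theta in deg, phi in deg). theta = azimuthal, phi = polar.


rho = sqrt((-11)^2 + (-7)^2 + (-17)^2) = 21.4243
theta = atan2(-7, -11) = 212.4712 deg
phi = acos(-17/21.4243) = 142.5131 deg

rho = 21.4243, theta = 212.4712 deg, phi = 142.5131 deg


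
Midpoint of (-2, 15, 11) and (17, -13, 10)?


Midpoint = ((-2+17)/2, (15+-13)/2, (11+10)/2) = (7.5, 1, 10.5)

(7.5, 1, 10.5)


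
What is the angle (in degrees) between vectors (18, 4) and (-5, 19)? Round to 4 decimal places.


dot = 18*-5 + 4*19 = -14
|u| = 18.4391, |v| = 19.6469
cos(angle) = -0.0386
angle = 92.2148 degrees

92.2148 degrees


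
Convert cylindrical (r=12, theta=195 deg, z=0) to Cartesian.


x = 12 * cos(195) = -11.5911
y = 12 * sin(195) = -3.1058
z = 0

(-11.5911, -3.1058, 0)


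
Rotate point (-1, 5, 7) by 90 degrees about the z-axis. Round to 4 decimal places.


x' = -1*cos(90) - 5*sin(90) = -5
y' = -1*sin(90) + 5*cos(90) = -1
z' = 7

(-5, -1, 7)


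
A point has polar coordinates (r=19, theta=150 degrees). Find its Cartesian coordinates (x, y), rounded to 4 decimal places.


x = 19 * cos(150) = -16.4545
y = 19 * sin(150) = 9.5

(-16.4545, 9.5)


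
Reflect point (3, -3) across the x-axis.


Reflection across x-axis: (x, y) -> (x, -y)
(3, -3) -> (3, 3)

(3, 3)


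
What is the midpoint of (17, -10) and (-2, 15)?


Midpoint = ((17+-2)/2, (-10+15)/2) = (7.5, 2.5)

(7.5, 2.5)


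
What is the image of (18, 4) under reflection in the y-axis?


Reflection across y-axis: (x, y) -> (-x, y)
(18, 4) -> (-18, 4)

(-18, 4)


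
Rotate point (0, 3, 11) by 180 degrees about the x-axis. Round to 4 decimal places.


x' = 0
y' = 3*cos(180) - 11*sin(180) = -3
z' = 3*sin(180) + 11*cos(180) = -11

(0, -3, -11)


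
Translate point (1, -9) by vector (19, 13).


Translation: (x+dx, y+dy) = (1+19, -9+13) = (20, 4)

(20, 4)


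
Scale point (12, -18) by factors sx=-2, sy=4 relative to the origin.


Scaling: (x*sx, y*sy) = (12*-2, -18*4) = (-24, -72)

(-24, -72)


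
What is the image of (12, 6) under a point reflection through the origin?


Reflection through origin: (x, y) -> (-x, -y)
(12, 6) -> (-12, -6)

(-12, -6)


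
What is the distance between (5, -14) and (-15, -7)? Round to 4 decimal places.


d = sqrt((-15-5)^2 + (-7--14)^2) = 21.1896

21.1896


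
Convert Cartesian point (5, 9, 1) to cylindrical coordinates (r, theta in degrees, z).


r = sqrt(5^2 + 9^2) = 10.2956
theta = atan2(9, 5) = 60.9454 deg
z = 1

r = 10.2956, theta = 60.9454 deg, z = 1


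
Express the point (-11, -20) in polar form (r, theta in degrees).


r = sqrt((-11)^2 + (-20)^2) = 22.8254
theta = atan2(-20, -11) = 241.1892 degrees

r = 22.8254, theta = 241.1892 degrees


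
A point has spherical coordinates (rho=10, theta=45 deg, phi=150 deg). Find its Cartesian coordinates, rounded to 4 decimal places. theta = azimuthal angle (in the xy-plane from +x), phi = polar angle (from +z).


x = 10 * sin(150) * cos(45) = 3.5355
y = 10 * sin(150) * sin(45) = 3.5355
z = 10 * cos(150) = -8.6603

(3.5355, 3.5355, -8.6603)


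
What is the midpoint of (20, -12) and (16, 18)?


Midpoint = ((20+16)/2, (-12+18)/2) = (18, 3)

(18, 3)


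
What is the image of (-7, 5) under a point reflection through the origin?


Reflection through origin: (x, y) -> (-x, -y)
(-7, 5) -> (7, -5)

(7, -5)


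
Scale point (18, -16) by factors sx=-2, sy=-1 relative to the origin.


Scaling: (x*sx, y*sy) = (18*-2, -16*-1) = (-36, 16)

(-36, 16)


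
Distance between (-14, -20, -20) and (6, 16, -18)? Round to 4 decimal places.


d = sqrt((6--14)^2 + (16--20)^2 + (-18--20)^2) = 41.2311

41.2311


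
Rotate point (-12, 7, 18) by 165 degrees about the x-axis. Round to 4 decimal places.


x' = -12
y' = 7*cos(165) - 18*sin(165) = -11.4202
z' = 7*sin(165) + 18*cos(165) = -15.5749

(-12, -11.4202, -15.5749)


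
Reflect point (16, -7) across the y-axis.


Reflection across y-axis: (x, y) -> (-x, y)
(16, -7) -> (-16, -7)

(-16, -7)


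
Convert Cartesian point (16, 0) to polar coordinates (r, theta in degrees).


r = sqrt(16^2 + 0^2) = 16
theta = atan2(0, 16) = 0 degrees

r = 16, theta = 0 degrees


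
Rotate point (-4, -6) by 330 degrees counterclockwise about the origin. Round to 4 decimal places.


x' = -4*cos(330) - -6*sin(330) = -6.4641
y' = -4*sin(330) + -6*cos(330) = -3.1962

(-6.4641, -3.1962)


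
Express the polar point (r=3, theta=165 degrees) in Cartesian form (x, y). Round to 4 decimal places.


x = 3 * cos(165) = -2.8978
y = 3 * sin(165) = 0.7765

(-2.8978, 0.7765)


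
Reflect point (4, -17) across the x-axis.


Reflection across x-axis: (x, y) -> (x, -y)
(4, -17) -> (4, 17)

(4, 17)


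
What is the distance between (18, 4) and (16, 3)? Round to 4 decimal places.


d = sqrt((16-18)^2 + (3-4)^2) = 2.2361

2.2361


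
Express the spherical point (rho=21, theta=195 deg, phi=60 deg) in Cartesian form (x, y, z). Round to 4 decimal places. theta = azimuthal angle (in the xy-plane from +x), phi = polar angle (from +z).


x = 21 * sin(60) * cos(195) = -17.5668
y = 21 * sin(60) * sin(195) = -4.707
z = 21 * cos(60) = 10.5

(-17.5668, -4.707, 10.5)
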